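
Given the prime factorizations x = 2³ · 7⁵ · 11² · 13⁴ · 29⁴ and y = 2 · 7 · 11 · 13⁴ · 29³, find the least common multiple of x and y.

328647973131293816

max exponent per prime: 2³ · 7⁵ · 11² · 13⁴ · 29⁴ = 328647973131293816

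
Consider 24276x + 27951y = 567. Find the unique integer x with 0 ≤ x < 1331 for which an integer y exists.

1270

gcd(24276, 27951) = 21 (Euclid: 27951 = 1·24276 + 3675; 24276 = 6·3675 + 2226; 3675 = 1·2226 + 1449; 2226 = 1·1449 + 777; 1449 = 1·777 + 672; 777 = 1·672 + 105; 672 = 6·105 + 42; 105 = 2·42 + 21; 42 = 2·21 + 0), and 21 | 567.
Extended Euclid: 24276·(540) + 27951·(-469) = 21. Scale by 27: x₀ = 14580.
General solution x = x₀ + 1331t; reducing mod 1331 gives x = 1270 (and y = -1103).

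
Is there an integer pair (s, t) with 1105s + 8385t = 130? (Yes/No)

Yes

By Bézout, 1105s + 8385t = 130 has integer solutions iff gcd(1105, 8385) | 130.
Euclid: 8385 = 7·1105 + 650; 1105 = 1·650 + 455; 650 = 1·455 + 195; 455 = 2·195 + 65; 195 = 3·65 + 0. gcd = 65; 130 mod 65 = 0. Yes.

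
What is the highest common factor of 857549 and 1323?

Euclid: 857549 = 648·1323 + 245; 1323 = 5·245 + 98; 245 = 2·98 + 49; 98 = 2·49 + 0. Last nonzero remainder: 49.

49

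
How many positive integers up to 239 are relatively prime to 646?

107

Prime factors of 646: 2, 17, 19. Count integers ≤ 239 divisible by none of them.
By inclusion–exclusion: 239 − ⌊239/2⌋ − ⌊239/17⌋ − ⌊239/19⌋ + ⌊239/34⌋ + ⌊239/38⌋ + ⌊239/323⌋ − ⌊239/646⌋ = 107.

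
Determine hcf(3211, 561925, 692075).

3211 = 13² · 19; 561925 = 5² · 7 · 13² · 19; 692075 = 5² · 19 · 31 · 47
gcd takes min exponent of each prime: 19 = 19

19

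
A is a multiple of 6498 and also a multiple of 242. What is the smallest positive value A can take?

6498 = 2 · 3² · 19²; 242 = 2 · 11²
max exponents: 2 · 3² · 11² · 19² = 786258

786258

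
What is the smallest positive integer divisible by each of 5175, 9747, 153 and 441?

4668569325

lcm(5175, 9747) = 5175·9747/gcd = 50440725/9 = 5604525
lcm(5604525, 153) = 5604525·153/gcd = 857492325/9 = 95276925
lcm(95276925, 441) = 95276925·441/gcd = 42017123925/9 = 4668569325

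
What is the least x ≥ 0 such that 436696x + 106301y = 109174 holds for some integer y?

Reduce mod 106301: 436696x ≡ 109174 (mod 106301). With g = gcd(436696, 106301) = 2873 dividing 109174, divide through: 152x ≡ 38 (mod 37).
Since gcd(152, 37) = 1, x ≡ 38·(152)⁻¹ ≡ 28 (mod 37). Smallest non-negative: 28.

28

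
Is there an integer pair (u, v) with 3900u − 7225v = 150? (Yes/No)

By Bézout, 3900u − 7225v = 150 has integer solutions iff gcd(3900, 7225) | 150.
Euclid: 7225 = 1·3900 + 3325; 3900 = 1·3325 + 575; 3325 = 5·575 + 450; 575 = 1·450 + 125; 450 = 3·125 + 75; 125 = 1·75 + 50; 75 = 1·50 + 25; 50 = 2·25 + 0. gcd = 25; 150 mod 25 = 0. Yes.

Yes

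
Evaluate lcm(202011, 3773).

202011 = 3 · 17² · 233; 3773 = 7³ · 11
max exponents: 3 · 7³ · 11 · 17² · 233 = 762187503

762187503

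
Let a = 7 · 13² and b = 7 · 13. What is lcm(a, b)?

max exponent per prime: 7 · 13² = 1183

1183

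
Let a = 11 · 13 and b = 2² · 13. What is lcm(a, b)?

max exponent per prime: 2² · 11 · 13 = 572

572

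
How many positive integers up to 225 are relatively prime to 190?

85

190 = 2·5·19. Inclusion–exclusion on these primes:
225 − ⌊225/2⌋ − ⌊225/5⌋ − ⌊225/19⌋ + ⌊225/10⌋ + ⌊225/38⌋ + ⌊225/95⌋ − ⌊225/190⌋ = 85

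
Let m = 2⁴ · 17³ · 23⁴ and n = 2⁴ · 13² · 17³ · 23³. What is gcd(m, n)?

min exponent per shared prime: 2⁴ · 17³ · 23³ = 956423536

956423536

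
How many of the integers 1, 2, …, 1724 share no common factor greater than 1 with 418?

743

418 = 2·11·19. Inclusion–exclusion on these primes:
1724 − ⌊1724/2⌋ − ⌊1724/11⌋ − ⌊1724/19⌋ + ⌊1724/22⌋ + ⌊1724/38⌋ + ⌊1724/209⌋ − ⌊1724/418⌋ = 743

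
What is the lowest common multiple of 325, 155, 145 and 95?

325 = 5² · 13; 155 = 5 · 31; 145 = 5 · 29; 95 = 5 · 19
lcm takes max exponent of each prime: 5² · 13 · 19 · 29 · 31 = 5551325

5551325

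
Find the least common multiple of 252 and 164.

10332

gcd first: 252 = 1·164 + 88; 164 = 1·88 + 76; 88 = 1·76 + 12; 76 = 6·12 + 4; 12 = 3·4 + 0 → gcd = 4
lcm = 252·164/gcd = 41328/4 = 10332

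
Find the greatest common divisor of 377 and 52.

13

Euclid: 377 = 7·52 + 13; 52 = 4·13 + 0. Last nonzero remainder: 13.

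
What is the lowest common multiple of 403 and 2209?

403 = 13 · 31; 2209 = 47²
max exponents: 13 · 31 · 47² = 890227

890227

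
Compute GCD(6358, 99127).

6358 = 2 · 11 · 17²
99127 = 7³ · 17²
Common: 17² = 289

289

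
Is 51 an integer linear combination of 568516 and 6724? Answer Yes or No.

By Bézout, 568516x + 6724y = 51 has integer solutions iff gcd(568516, 6724) | 51.
Euclid: 568516 = 84·6724 + 3700; 6724 = 1·3700 + 3024; 3700 = 1·3024 + 676; 3024 = 4·676 + 320; 676 = 2·320 + 36; 320 = 8·36 + 32; 36 = 1·32 + 4; 32 = 8·4 + 0. gcd = 4; 51 mod 4 = 3. No.

No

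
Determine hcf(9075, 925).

25

9075 = 3 · 5² · 11²
925 = 5² · 37
Common: 5² = 25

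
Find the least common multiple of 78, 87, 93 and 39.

lcm(78, 87) = 78·87/gcd = 6786/3 = 2262
lcm(2262, 93) = 2262·93/gcd = 210366/3 = 70122
lcm(70122, 39) = 70122·39/gcd = 2734758/39 = 70122

70122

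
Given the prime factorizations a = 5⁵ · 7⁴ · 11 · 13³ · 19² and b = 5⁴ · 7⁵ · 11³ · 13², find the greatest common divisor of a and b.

2789661875

min exponent per shared prime: 5⁴ · 7⁴ · 11 · 13² = 2789661875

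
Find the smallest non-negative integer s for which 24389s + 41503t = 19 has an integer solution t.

15426

Euclid: 41503 = 1·24389 + 17114; 24389 = 1·17114 + 7275; 17114 = 2·7275 + 2564; 7275 = 2·2564 + 2147; 2564 = 1·2147 + 417; 2147 = 5·417 + 62; 417 = 6·62 + 45; 62 = 1·45 + 17; 45 = 2·17 + 11; 17 = 1·11 + 6; 11 = 1·6 + 5; 6 = 1·5 + 1; 5 = 5·1 + 0 → gcd = 1; 19 = 1·19.
Back-substitution yields 24389·(7365) + 41503·(-4328) = 1, so one solution is s = 7365·19 = 139935, t = -4328·19 = -82232.
Solutions in s differ by 41503/1 = 41503; the one in [0, 41503) is 139935 mod 41503 = 15426.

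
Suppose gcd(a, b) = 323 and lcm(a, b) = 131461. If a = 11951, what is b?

3553

a·b = gcd·lcm = 323·131461 = 42461903, so b = 42461903/11951 = 3553.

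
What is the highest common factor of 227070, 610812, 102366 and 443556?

18

gcd(227070, 610812): 610812 = 2·227070 + 156672; 227070 = 1·156672 + 70398; 156672 = 2·70398 + 15876; 70398 = 4·15876 + 6894; 15876 = 2·6894 + 2088; 6894 = 3·2088 + 630; 2088 = 3·630 + 198; 630 = 3·198 + 36; 198 = 5·36 + 18; 36 = 2·18 + 0 → 18
gcd(18, 102366): 102366 = 5687·18 + 0 → 18
gcd(18, 443556): 443556 = 24642·18 + 0 → 18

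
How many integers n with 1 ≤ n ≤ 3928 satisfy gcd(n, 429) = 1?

429 = 3·11·13. Inclusion–exclusion on these primes:
3928 − ⌊3928/3⌋ − ⌊3928/11⌋ − ⌊3928/13⌋ + ⌊3928/33⌋ + ⌊3928/39⌋ + ⌊3928/143⌋ − ⌊3928/429⌋ = 2197

2197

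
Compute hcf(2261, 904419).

19

Euclid: 904419 = 400·2261 + 19; 2261 = 119·19 + 0. Last nonzero remainder: 19.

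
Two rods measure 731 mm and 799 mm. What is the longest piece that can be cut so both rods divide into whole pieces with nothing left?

17

731 = 17 · 43
799 = 17 · 47
Common: 17 = 17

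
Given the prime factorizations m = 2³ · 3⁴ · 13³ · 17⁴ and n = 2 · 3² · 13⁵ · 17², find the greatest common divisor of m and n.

min exponent per shared prime: 2 · 3² · 13³ · 17² = 11428794

11428794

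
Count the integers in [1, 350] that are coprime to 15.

187

Prime factors of 15: 3, 5. Count integers ≤ 350 divisible by none of them.
By inclusion–exclusion: 350 − ⌊350/3⌋ − ⌊350/5⌋ + ⌊350/15⌋ = 187.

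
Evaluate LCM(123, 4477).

gcd first: 4477 = 36·123 + 49; 123 = 2·49 + 25; 49 = 1·25 + 24; 25 = 1·24 + 1; 24 = 24·1 + 0 → gcd = 1
lcm = 123·4477/gcd = 550671/1 = 550671

550671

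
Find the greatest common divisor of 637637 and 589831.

637637 = 7³ · 11 · 13²
589831 = 11 · 29 · 43²
Common: 11 = 11

11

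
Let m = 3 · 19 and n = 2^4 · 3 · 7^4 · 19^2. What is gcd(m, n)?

57

min exponent per shared prime: 3 · 19 = 57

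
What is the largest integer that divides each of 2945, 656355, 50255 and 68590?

95

gcd(2945, 656355): 656355 = 222·2945 + 2565; 2945 = 1·2565 + 380; 2565 = 6·380 + 285; 380 = 1·285 + 95; 285 = 3·95 + 0 → 95
gcd(95, 50255): 50255 = 529·95 + 0 → 95
gcd(95, 68590): 68590 = 722·95 + 0 → 95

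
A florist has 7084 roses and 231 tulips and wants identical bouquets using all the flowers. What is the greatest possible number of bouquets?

77

7084 = 2² · 7 · 11 · 23
231 = 3 · 7 · 11
Common: 7 · 11 = 77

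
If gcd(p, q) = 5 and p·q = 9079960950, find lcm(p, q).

1815992190

gcd·lcm = product, so lcm = 9079960950/5 = 1815992190.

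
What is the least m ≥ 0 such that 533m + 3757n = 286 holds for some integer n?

Reduce mod 3757: 533m ≡ 286 (mod 3757). With g = gcd(533, 3757) = 13 dividing 286, divide through: 41m ≡ 22 (mod 289).
Since gcd(41, 289) = 1, m ≡ 22·(41)⁻¹ ≡ 212 (mod 289). Smallest non-negative: 212.

212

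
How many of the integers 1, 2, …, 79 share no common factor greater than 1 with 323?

Prime factors of 323: 17, 19. Count integers ≤ 79 divisible by none of them.
By inclusion–exclusion: 79 − ⌊79/17⌋ − ⌊79/19⌋ + ⌊79/323⌋ = 71.

71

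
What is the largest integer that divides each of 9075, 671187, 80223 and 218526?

9075 = 3 · 5² · 11²; 671187 = 3 · 11² · 43²; 80223 = 3 · 11² · 13 · 17; 218526 = 2 · 3 · 7 · 11² · 43
gcd takes min exponent of each prime: 3 · 11² = 363

363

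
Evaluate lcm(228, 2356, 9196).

855228

228 = 2² · 3 · 19; 2356 = 2² · 19 · 31; 9196 = 2² · 11² · 19
lcm takes max exponent of each prime: 2² · 3 · 11² · 19 · 31 = 855228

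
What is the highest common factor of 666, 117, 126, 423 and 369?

9

gcd(666, 117): 666 = 5·117 + 81; 117 = 1·81 + 36; 81 = 2·36 + 9; 36 = 4·9 + 0 → 9
gcd(9, 126): 126 = 14·9 + 0 → 9
gcd(9, 423): 423 = 47·9 + 0 → 9
gcd(9, 369): 369 = 41·9 + 0 → 9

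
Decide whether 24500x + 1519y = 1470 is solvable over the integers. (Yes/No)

gcd(24500, 1519): 24500 = 16·1519 + 196; 1519 = 7·196 + 147; 196 = 1·147 + 49; 147 = 3·49 + 0 → 49
49 divides 1470, so a solution exists.

Yes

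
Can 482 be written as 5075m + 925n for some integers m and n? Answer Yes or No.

No

By Bézout, 5075m + 925n = 482 has integer solutions iff gcd(5075, 925) | 482.
Euclid: 5075 = 5·925 + 450; 925 = 2·450 + 25; 450 = 18·25 + 0. gcd = 25; 482 mod 25 = 7. No.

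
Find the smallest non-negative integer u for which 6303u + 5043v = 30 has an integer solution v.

1641

Reduce mod 5043: 6303u ≡ 30 (mod 5043). With g = gcd(6303, 5043) = 3 dividing 30, divide through: 2101u ≡ 10 (mod 1681).
Since gcd(2101, 1681) = 1, u ≡ 10·(2101)⁻¹ ≡ 1641 (mod 1681). Smallest non-negative: 1641.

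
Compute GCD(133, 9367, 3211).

19

gcd(133, 9367): 9367 = 70·133 + 57; 133 = 2·57 + 19; 57 = 3·19 + 0 → 19
gcd(19, 3211): 3211 = 169·19 + 0 → 19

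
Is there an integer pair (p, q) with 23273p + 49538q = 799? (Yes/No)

Yes

By Bézout, 23273p + 49538q = 799 has integer solutions iff gcd(23273, 49538) | 799.
Euclid: 49538 = 2·23273 + 2992; 23273 = 7·2992 + 2329; 2992 = 1·2329 + 663; 2329 = 3·663 + 340; 663 = 1·340 + 323; 340 = 1·323 + 17; 323 = 19·17 + 0. gcd = 17; 799 mod 17 = 0. Yes.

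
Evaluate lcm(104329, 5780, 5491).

104329 = 17² · 19²; 5780 = 2² · 5 · 17²; 5491 = 17² · 19
lcm takes max exponent of each prime: 2² · 5 · 17² · 19² = 2086580

2086580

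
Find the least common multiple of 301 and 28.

gcd first: 301 = 10·28 + 21; 28 = 1·21 + 7; 21 = 3·7 + 0 → gcd = 7
lcm = 301·28/gcd = 8428/7 = 1204

1204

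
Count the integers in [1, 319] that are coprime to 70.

110

Prime factors of 70: 2, 5, 7. Count integers ≤ 319 divisible by none of them.
By inclusion–exclusion: 319 − ⌊319/2⌋ − ⌊319/5⌋ − ⌊319/7⌋ + ⌊319/10⌋ + ⌊319/14⌋ + ⌊319/35⌋ − ⌊319/70⌋ = 110.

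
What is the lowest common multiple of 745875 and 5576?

244647000

gcd first: 745875 = 133·5576 + 4267; 5576 = 1·4267 + 1309; 4267 = 3·1309 + 340; 1309 = 3·340 + 289; 340 = 1·289 + 51; 289 = 5·51 + 34; 51 = 1·34 + 17; 34 = 2·17 + 0 → gcd = 17
lcm = 745875·5576/gcd = 4158999000/17 = 244647000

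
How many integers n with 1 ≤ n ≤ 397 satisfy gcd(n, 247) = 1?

348

Prime factors of 247: 13, 19. Count integers ≤ 397 divisible by none of them.
By inclusion–exclusion: 397 − ⌊397/13⌋ − ⌊397/19⌋ + ⌊397/247⌋ = 348.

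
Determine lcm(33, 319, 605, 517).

2473845

lcm(33, 319) = 33·319/gcd = 10527/11 = 957
lcm(957, 605) = 957·605/gcd = 578985/11 = 52635
lcm(52635, 517) = 52635·517/gcd = 27212295/11 = 2473845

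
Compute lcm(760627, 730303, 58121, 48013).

760627 = 7² · 19² · 43; 730303 = 7 · 17² · 19²; 58121 = 7 · 19² · 23; 48013 = 7 · 19³
lcm takes max exponent of each prime: 7² · 17² · 19³ · 23 · 43 = 96061865711

96061865711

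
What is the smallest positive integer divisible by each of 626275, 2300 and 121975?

626275 = 5² · 13 · 41 · 47; 2300 = 2² · 5² · 23; 121975 = 5² · 7 · 17 · 41
lcm takes max exponent of each prime: 2² · 5² · 7 · 13 · 17 · 23 · 41 · 47 = 6856458700

6856458700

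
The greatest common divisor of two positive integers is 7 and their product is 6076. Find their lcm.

868

Since gcd(u,v)·lcm(u,v) = uv, lcm = 6076/7 = 868.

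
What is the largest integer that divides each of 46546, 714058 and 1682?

46546 = 2 · 17 · 37²; 714058 = 2 · 19² · 23 · 43; 1682 = 2 · 29²
gcd takes min exponent of each prime: 2 = 2

2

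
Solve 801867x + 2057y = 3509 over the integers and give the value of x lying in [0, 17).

13

Euclid: 801867 = 389·2057 + 1694; 2057 = 1·1694 + 363; 1694 = 4·363 + 242; 363 = 1·242 + 121; 242 = 2·121 + 0 → gcd = 121; 3509 = 121·29.
Back-substitution yields 801867·(-6) + 2057·(2339) = 121, so one solution is x = -6·29 = -174, y = 2339·29 = 67831.
Solutions in x differ by 2057/121 = 17; the one in [0, 17) is -174 mod 17 = 13.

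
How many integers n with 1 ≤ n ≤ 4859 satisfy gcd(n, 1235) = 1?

3401

Prime factors of 1235: 5, 13, 19. Count integers ≤ 4859 divisible by none of them.
By inclusion–exclusion: 4859 − ⌊4859/5⌋ − ⌊4859/13⌋ − ⌊4859/19⌋ + ⌊4859/65⌋ + ⌊4859/95⌋ + ⌊4859/247⌋ − ⌊4859/1235⌋ = 3401.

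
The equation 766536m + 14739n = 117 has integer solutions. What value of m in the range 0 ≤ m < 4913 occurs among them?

gcd(766536, 14739) = 3 (Euclid: 766536 = 52·14739 + 108; 14739 = 136·108 + 51; 108 = 2·51 + 6; 51 = 8·6 + 3; 6 = 2·3 + 0), and 3 | 117.
Extended Euclid: 766536·(-2320) + 14739·(120657) = 3. Scale by 39: m₀ = -90480.
General solution m = m₀ + 4913t; reducing mod 4913 gives m = 2867 (and n = -149105).

2867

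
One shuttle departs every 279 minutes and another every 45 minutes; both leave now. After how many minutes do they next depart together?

1395

gcd first: 279 = 6·45 + 9; 45 = 5·9 + 0 → gcd = 9
lcm = 279·45/gcd = 12555/9 = 1395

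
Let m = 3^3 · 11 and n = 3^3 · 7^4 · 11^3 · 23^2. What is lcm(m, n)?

45644625873

max exponent per prime: 3^3 · 7^4 · 11^3 · 23^2 = 45644625873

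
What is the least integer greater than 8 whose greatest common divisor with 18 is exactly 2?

gcd(m, 18) = 2 forces 2 | m; write m = 2s. Then gcd(2s, 2·9) = 2·gcd(s, 9), so need gcd(s, 9) = 1.
2s > 8 gives s ≥ 5. The least s ≥ 5 coprime to 9 is 5, so m = 2·5 = 10.

10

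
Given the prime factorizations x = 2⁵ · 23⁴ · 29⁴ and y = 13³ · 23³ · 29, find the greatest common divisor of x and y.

min exponent per shared prime: 23³ · 29 = 352843

352843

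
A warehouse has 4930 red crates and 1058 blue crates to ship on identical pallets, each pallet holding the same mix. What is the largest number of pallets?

Euclid: 4930 = 4·1058 + 698; 1058 = 1·698 + 360; 698 = 1·360 + 338; 360 = 1·338 + 22; 338 = 15·22 + 8; 22 = 2·8 + 6; 8 = 1·6 + 2; 6 = 3·2 + 0. Last nonzero remainder: 2.

2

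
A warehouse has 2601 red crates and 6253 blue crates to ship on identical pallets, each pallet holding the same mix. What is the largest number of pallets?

1

2601 = 3² · 17²
6253 = 13² · 37
Common: 1 = 1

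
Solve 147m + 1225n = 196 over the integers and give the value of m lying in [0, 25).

gcd(147, 1225) = 49 (Euclid: 1225 = 8·147 + 49; 147 = 3·49 + 0), and 49 | 196.
Extended Euclid: 147·(-8) + 1225·(1) = 49. Scale by 4: m₀ = -32.
General solution m = m₀ + 25t; reducing mod 25 gives m = 18 (and n = -2).

18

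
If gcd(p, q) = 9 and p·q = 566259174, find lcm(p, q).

62917686

For any two positive integers, gcd × lcm equals their product. Hence lcm = 566259174 / 9 = 62917686.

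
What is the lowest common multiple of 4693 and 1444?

gcd first: 4693 = 3·1444 + 361; 1444 = 4·361 + 0 → gcd = 361
lcm = 4693·1444/gcd = 6776692/361 = 18772

18772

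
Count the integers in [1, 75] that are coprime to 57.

48

57 = 3·19. Inclusion–exclusion on these primes:
75 − ⌊75/3⌋ − ⌊75/19⌋ + ⌊75/57⌋ = 48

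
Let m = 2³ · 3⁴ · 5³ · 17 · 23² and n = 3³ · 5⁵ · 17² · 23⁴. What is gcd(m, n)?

min exponent per shared prime: 3³ · 5³ · 17 · 23² = 30351375

30351375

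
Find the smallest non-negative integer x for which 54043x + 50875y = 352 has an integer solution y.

Euclid: 54043 = 1·50875 + 3168; 50875 = 16·3168 + 187; 3168 = 16·187 + 176; 187 = 1·176 + 11; 176 = 16·11 + 0 → gcd = 11; 352 = 11·32.
Back-substitution yields 54043·(-273) + 50875·(290) = 11, so one solution is x = -273·32 = -8736, y = 290·32 = 9280.
Solutions in x differ by 50875/11 = 4625; the one in [0, 4625) is -8736 mod 4625 = 514.

514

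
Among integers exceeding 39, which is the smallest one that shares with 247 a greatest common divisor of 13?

Multiples of 13 above 39: 13·4, 13·5, … . Need the cofactor coprime to 247/13 = 19.
Checking s = 4, 5, … the first with gcd(s, 19) = 1 is s = 4, giving 52.

52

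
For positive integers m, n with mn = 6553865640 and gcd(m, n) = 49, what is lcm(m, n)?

For any two positive integers, gcd × lcm equals their product. Hence lcm = 6553865640 / 49 = 133752360.

133752360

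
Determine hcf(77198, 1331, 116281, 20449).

121

gcd(77198, 1331): 77198 = 58·1331 + 0 → 1331
gcd(1331, 116281): 116281 = 87·1331 + 484; 1331 = 2·484 + 363; 484 = 1·363 + 121; 363 = 3·121 + 0 → 121
gcd(121, 20449): 20449 = 169·121 + 0 → 121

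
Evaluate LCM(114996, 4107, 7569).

lcm(114996, 4107) = 114996·4107/gcd = 472288572/4107 = 114996
lcm(114996, 7569) = 114996·7569/gcd = 870404724/3 = 290134908

290134908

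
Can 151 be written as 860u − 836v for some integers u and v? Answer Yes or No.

gcd(860, 836): 860 = 1·836 + 24; 836 = 34·24 + 20; 24 = 1·20 + 4; 20 = 5·4 + 0 → 4
4 does not divide 151, so a solution does not exist.

No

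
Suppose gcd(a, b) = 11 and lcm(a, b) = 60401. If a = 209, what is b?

Using ab = gcd(a,b)·lcm(a,b) = 11·60401 = 664411, we get b = 664411/209 = 3179.

3179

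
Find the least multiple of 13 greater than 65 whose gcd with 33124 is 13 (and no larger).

33124 = 13·2548. Any a with gcd(a, 33124) = 13 is a multiple of 13, say 13s, with s coprime to 2548.
Need s > 65/13, so s ≥ 6. First s ≥ 6 with gcd(s, 2548) = 1 is s = 9. Thus a = 13·9 = 117.

117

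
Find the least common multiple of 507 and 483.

81627

gcd first: 507 = 1·483 + 24; 483 = 20·24 + 3; 24 = 8·3 + 0 → gcd = 3
lcm = 507·483/gcd = 244881/3 = 81627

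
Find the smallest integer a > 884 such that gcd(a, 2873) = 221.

1105

gcd(a, 2873) = 221 forces 221 | a; write a = 221s. Then gcd(221s, 221·13) = 221·gcd(s, 13), so need gcd(s, 13) = 1.
221s > 884 gives s ≥ 5. The least s ≥ 5 coprime to 13 is 5, so a = 221·5 = 1105.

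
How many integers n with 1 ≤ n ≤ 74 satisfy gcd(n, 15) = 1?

40

15 = 3·5. Inclusion–exclusion on these primes:
74 − ⌊74/3⌋ − ⌊74/5⌋ + ⌊74/15⌋ = 40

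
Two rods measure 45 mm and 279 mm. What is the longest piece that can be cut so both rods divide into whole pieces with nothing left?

9

Euclid: 279 = 6·45 + 9; 45 = 5·9 + 0. Last nonzero remainder: 9.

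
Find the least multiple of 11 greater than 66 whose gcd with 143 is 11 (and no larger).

77

gcd(x, 143) = 11 forces 11 | x; write x = 11s. Then gcd(11s, 11·13) = 11·gcd(s, 13), so need gcd(s, 13) = 1.
11s > 66 gives s ≥ 7. The least s ≥ 7 coprime to 13 is 7, so x = 11·7 = 77.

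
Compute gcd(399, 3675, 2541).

21

gcd(399, 3675): 3675 = 9·399 + 84; 399 = 4·84 + 63; 84 = 1·63 + 21; 63 = 3·21 + 0 → 21
gcd(21, 2541): 2541 = 121·21 + 0 → 21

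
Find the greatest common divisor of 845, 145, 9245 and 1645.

gcd(845, 145): 845 = 5·145 + 120; 145 = 1·120 + 25; 120 = 4·25 + 20; 25 = 1·20 + 5; 20 = 4·5 + 0 → 5
gcd(5, 9245): 9245 = 1849·5 + 0 → 5
gcd(5, 1645): 1645 = 329·5 + 0 → 5

5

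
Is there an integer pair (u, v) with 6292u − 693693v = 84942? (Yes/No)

gcd(6292, 693693): 693693 = 110·6292 + 1573; 6292 = 4·1573 + 0 → 1573
1573 divides 84942, so a solution exists.

Yes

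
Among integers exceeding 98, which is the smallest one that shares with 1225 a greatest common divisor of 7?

112

1225 = 7·175. Any t with gcd(t, 1225) = 7 is a multiple of 7, say 7s, with s coprime to 175.
Need s > 98/7, so s ≥ 15. First s ≥ 15 with gcd(s, 175) = 1 is s = 16. Thus t = 7·16 = 112.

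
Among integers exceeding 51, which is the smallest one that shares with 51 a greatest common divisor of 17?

gcd(m, 51) = 17 forces 17 | m; write m = 17s. Then gcd(17s, 17·3) = 17·gcd(s, 3), so need gcd(s, 3) = 1.
17s > 51 gives s ≥ 4. The least s ≥ 4 coprime to 3 is 4, so m = 17·4 = 68.

68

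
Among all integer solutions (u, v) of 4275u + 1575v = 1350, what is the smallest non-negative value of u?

4

Euclid: 4275 = 2·1575 + 1125; 1575 = 1·1125 + 450; 1125 = 2·450 + 225; 450 = 2·225 + 0 → gcd = 225; 1350 = 225·6.
Back-substitution yields 4275·(3) + 1575·(-8) = 225, so one solution is u = 3·6 = 18, v = -8·6 = -48.
Solutions in u differ by 1575/225 = 7; the one in [0, 7) is 18 mod 7 = 4.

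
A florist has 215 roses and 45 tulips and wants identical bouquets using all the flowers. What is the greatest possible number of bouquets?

5

215 = 5 · 43
45 = 3² · 5
Common: 5 = 5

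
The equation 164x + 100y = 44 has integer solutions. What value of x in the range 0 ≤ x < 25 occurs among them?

Euclid: 164 = 1·100 + 64; 100 = 1·64 + 36; 64 = 1·36 + 28; 36 = 1·28 + 8; 28 = 3·8 + 4; 8 = 2·4 + 0 → gcd = 4; 44 = 4·11.
Back-substitution yields 164·(11) + 100·(-18) = 4, so one solution is x = 11·11 = 121, y = -18·11 = -198.
Solutions in x differ by 100/4 = 25; the one in [0, 25) is 121 mod 25 = 21.

21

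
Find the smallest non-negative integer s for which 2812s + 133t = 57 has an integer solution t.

Euclid: 2812 = 21·133 + 19; 133 = 7·19 + 0 → gcd = 19; 57 = 19·3.
Back-substitution yields 2812·(1) + 133·(-21) = 19, so one solution is s = 1·3 = 3, t = -21·3 = -63.
Solutions in s differ by 133/19 = 7; the one in [0, 7) is 3 mod 7 = 3.

3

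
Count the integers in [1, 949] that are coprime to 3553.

Prime factors of 3553: 11, 17, 19. Count integers ≤ 949 divisible by none of them.
By inclusion–exclusion: 949 − ⌊949/11⌋ − ⌊949/17⌋ − ⌊949/19⌋ + ⌊949/187⌋ + ⌊949/209⌋ + ⌊949/323⌋ − ⌊949/3553⌋ = 770.

770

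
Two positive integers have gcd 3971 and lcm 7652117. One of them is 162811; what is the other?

a·b = gcd·lcm = 3971·7652117 = 30386556607, so b = 30386556607/162811 = 186637.

186637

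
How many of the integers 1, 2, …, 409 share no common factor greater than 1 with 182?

162

182 = 2·7·13. Inclusion–exclusion on these primes:
409 − ⌊409/2⌋ − ⌊409/7⌋ − ⌊409/13⌋ + ⌊409/14⌋ + ⌊409/26⌋ + ⌊409/91⌋ − ⌊409/182⌋ = 162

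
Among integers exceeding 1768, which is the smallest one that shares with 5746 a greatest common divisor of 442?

5746 = 442·13. Any m with gcd(m, 5746) = 442 is a multiple of 442, say 442s, with s coprime to 13.
Need s > 1768/442, so s ≥ 5. First s ≥ 5 with gcd(s, 13) = 1 is s = 5. Thus m = 442·5 = 2210.

2210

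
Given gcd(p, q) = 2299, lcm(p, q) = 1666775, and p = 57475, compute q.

Using pq = gcd(p,q)·lcm(p,q) = 2299·1666775 = 3831915725, we get q = 3831915725/57475 = 66671.

66671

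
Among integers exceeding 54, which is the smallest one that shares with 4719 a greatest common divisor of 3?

Multiples of 3 above 54: 3·19, 3·20, … . Need the cofactor coprime to 4719/3 = 1573.
Checking s = 19, 20, … the first with gcd(s, 1573) = 1 is s = 19, giving 57.

57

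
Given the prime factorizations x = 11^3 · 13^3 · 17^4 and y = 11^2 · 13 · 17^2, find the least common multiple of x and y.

max exponent per prime: 11^3 · 13^3 · 17^4 = 244232692847

244232692847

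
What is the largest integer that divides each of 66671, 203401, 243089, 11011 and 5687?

gcd(66671, 203401): 203401 = 3·66671 + 3388; 66671 = 19·3388 + 2299; 3388 = 1·2299 + 1089; 2299 = 2·1089 + 121; 1089 = 9·121 + 0 → 121
gcd(121, 243089): 243089 = 2009·121 + 0 → 121
gcd(121, 11011): 11011 = 91·121 + 0 → 121
gcd(121, 5687): 5687 = 47·121 + 0 → 121

121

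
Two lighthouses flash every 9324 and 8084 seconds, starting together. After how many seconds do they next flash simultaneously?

18843804

gcd first: 9324 = 1·8084 + 1240; 8084 = 6·1240 + 644; 1240 = 1·644 + 596; 644 = 1·596 + 48; 596 = 12·48 + 20; 48 = 2·20 + 8; 20 = 2·8 + 4; 8 = 2·4 + 0 → gcd = 4
lcm = 9324·8084/gcd = 75375216/4 = 18843804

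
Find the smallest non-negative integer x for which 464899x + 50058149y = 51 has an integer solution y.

1107333

gcd(464899, 50058149) = 17 (Euclid: 50058149 = 107·464899 + 313956; 464899 = 1·313956 + 150943; 313956 = 2·150943 + 12070; 150943 = 12·12070 + 6103; 12070 = 1·6103 + 5967; 6103 = 1·5967 + 136; 5967 = 43·136 + 119; 136 = 1·119 + 17; 119 = 7·17 + 0), and 17 | 51.
Extended Euclid: 464899·(369111) + 50058149·(-3428) = 17. Scale by 3: x₀ = 1107333.
General solution x = x₀ + 2944597t; reducing mod 2944597 gives x = 1107333 (and y = -10284).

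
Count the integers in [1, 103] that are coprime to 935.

935 = 5·11·17. Inclusion–exclusion on these primes:
103 − ⌊103/5⌋ − ⌊103/11⌋ − ⌊103/17⌋ + ⌊103/55⌋ + ⌊103/85⌋ + ⌊103/187⌋ − ⌊103/935⌋ = 70

70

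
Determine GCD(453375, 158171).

13

Euclid: 453375 = 2·158171 + 137033; 158171 = 1·137033 + 21138; 137033 = 6·21138 + 10205; 21138 = 2·10205 + 728; 10205 = 14·728 + 13; 728 = 56·13 + 0. Last nonzero remainder: 13.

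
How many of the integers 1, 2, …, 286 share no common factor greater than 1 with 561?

561 = 3·11·17. Inclusion–exclusion on these primes:
286 − ⌊286/3⌋ − ⌊286/11⌋ − ⌊286/17⌋ + ⌊286/33⌋ + ⌊286/51⌋ + ⌊286/187⌋ − ⌊286/561⌋ = 163

163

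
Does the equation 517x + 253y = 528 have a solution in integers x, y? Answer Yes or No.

Yes

By Bézout, 517x + 253y = 528 has integer solutions iff gcd(517, 253) | 528.
Euclid: 517 = 2·253 + 11; 253 = 23·11 + 0. gcd = 11; 528 mod 11 = 0. Yes.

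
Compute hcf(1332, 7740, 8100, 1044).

36

gcd(1332, 7740): 7740 = 5·1332 + 1080; 1332 = 1·1080 + 252; 1080 = 4·252 + 72; 252 = 3·72 + 36; 72 = 2·36 + 0 → 36
gcd(36, 8100): 8100 = 225·36 + 0 → 36
gcd(36, 1044): 1044 = 29·36 + 0 → 36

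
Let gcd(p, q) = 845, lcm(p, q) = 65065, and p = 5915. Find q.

9295

Using pq = gcd(p,q)·lcm(p,q) = 845·65065 = 54979925, we get q = 54979925/5915 = 9295.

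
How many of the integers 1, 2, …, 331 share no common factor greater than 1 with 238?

238 = 2·7·17. Inclusion–exclusion on these primes:
331 − ⌊331/2⌋ − ⌊331/7⌋ − ⌊331/17⌋ + ⌊331/14⌋ + ⌊331/34⌋ + ⌊331/119⌋ − ⌊331/238⌋ = 133

133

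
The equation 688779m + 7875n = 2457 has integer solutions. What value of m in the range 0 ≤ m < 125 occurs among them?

Euclid: 688779 = 87·7875 + 3654; 7875 = 2·3654 + 567; 3654 = 6·567 + 252; 567 = 2·252 + 63; 252 = 4·63 + 0 → gcd = 63; 2457 = 63·39.
Back-substitution yields 688779·(-28) + 7875·(2449) = 63, so one solution is m = -28·39 = -1092, n = 2449·39 = 95511.
Solutions in m differ by 7875/63 = 125; the one in [0, 125) is -1092 mod 125 = 33.

33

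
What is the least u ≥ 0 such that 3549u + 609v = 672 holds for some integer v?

Euclid: 3549 = 5·609 + 504; 609 = 1·504 + 105; 504 = 4·105 + 84; 105 = 1·84 + 21; 84 = 4·21 + 0 → gcd = 21; 672 = 21·32.
Back-substitution yields 3549·(-6) + 609·(35) = 21, so one solution is u = -6·32 = -192, v = 35·32 = 1120.
Solutions in u differ by 609/21 = 29; the one in [0, 29) is -192 mod 29 = 11.

11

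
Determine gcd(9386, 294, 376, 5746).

2

9386 = 2 · 13 · 19²; 294 = 2 · 3 · 7²; 376 = 2³ · 47; 5746 = 2 · 13² · 17
gcd takes min exponent of each prime: 2 = 2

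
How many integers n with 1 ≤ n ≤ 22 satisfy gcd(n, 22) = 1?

22 = 2·11. Inclusion–exclusion on these primes:
22 − ⌊22/2⌋ − ⌊22/11⌋ + ⌊22/22⌋ = 10

10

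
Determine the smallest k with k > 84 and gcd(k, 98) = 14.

Multiples of 14 above 84: 14·7, 14·8, … . Need the cofactor coprime to 98/14 = 7.
Checking s = 7, 8, … the first with gcd(s, 7) = 1 is s = 8, giving 112.

112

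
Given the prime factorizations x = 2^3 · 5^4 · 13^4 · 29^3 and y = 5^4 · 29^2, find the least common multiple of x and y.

max exponent per prime: 2^3 · 5^4 · 13^4 · 29^3 = 3482871145000

3482871145000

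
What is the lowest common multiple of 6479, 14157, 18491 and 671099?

6479 = 11 · 19 · 31; 14157 = 3² · 11² · 13; 18491 = 11 · 41²; 671099 = 11 · 13² · 19²
lcm takes max exponent of each prime: 3² · 11² · 13² · 19² · 31 · 41² = 3462192358911

3462192358911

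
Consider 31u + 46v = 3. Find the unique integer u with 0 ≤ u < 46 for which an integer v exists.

Euclid: 46 = 1·31 + 15; 31 = 2·15 + 1; 15 = 15·1 + 0 → gcd = 1; 3 = 1·3.
Back-substitution yields 31·(3) + 46·(-2) = 1, so one solution is u = 3·3 = 9, v = -2·3 = -6.
Solutions in u differ by 46/1 = 46; the one in [0, 46) is 9 mod 46 = 9.

9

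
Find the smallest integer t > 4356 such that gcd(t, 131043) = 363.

gcd(t, 131043) = 363 forces 363 | t; write t = 363s. Then gcd(363s, 363·361) = 363·gcd(s, 361), so need gcd(s, 361) = 1.
363s > 4356 gives s ≥ 13. The least s ≥ 13 coprime to 361 is 13, so t = 363·13 = 4719.

4719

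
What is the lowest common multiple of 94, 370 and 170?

lcm(94, 370) = 94·370/gcd = 34780/2 = 17390
lcm(17390, 170) = 17390·170/gcd = 2956300/10 = 295630

295630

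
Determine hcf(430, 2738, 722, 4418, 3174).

2

gcd(430, 2738): 2738 = 6·430 + 158; 430 = 2·158 + 114; 158 = 1·114 + 44; 114 = 2·44 + 26; 44 = 1·26 + 18; 26 = 1·18 + 8; 18 = 2·8 + 2; 8 = 4·2 + 0 → 2
gcd(2, 722): 722 = 361·2 + 0 → 2
gcd(2, 4418): 4418 = 2209·2 + 0 → 2
gcd(2, 3174): 3174 = 1587·2 + 0 → 2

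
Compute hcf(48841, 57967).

169

Euclid: 57967 = 1·48841 + 9126; 48841 = 5·9126 + 3211; 9126 = 2·3211 + 2704; 3211 = 1·2704 + 507; 2704 = 5·507 + 169; 507 = 3·169 + 0. Last nonzero remainder: 169.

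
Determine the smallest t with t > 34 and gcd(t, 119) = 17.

119 = 17·7. Any t with gcd(t, 119) = 17 is a multiple of 17, say 17s, with s coprime to 7.
Need s > 34/17, so s ≥ 3. First s ≥ 3 with gcd(s, 7) = 1 is s = 3. Thus t = 17·3 = 51.

51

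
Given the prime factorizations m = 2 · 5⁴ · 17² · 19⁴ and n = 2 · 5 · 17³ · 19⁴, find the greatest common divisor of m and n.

min exponent per shared prime: 2 · 5 · 17² · 19⁴ = 376627690

376627690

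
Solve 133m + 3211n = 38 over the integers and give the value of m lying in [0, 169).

121

Euclid: 3211 = 24·133 + 19; 133 = 7·19 + 0 → gcd = 19; 38 = 19·2.
Back-substitution yields 133·(-24) + 3211·(1) = 19, so one solution is m = -24·2 = -48, n = 1·2 = 2.
Solutions in m differ by 3211/19 = 169; the one in [0, 169) is -48 mod 169 = 121.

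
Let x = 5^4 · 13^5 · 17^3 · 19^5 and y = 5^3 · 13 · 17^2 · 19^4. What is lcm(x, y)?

2823004352732744375

max exponent per prime: 5^4 · 13^5 · 17^3 · 19^5 = 2823004352732744375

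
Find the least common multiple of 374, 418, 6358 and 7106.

120802

lcm(374, 418) = 374·418/gcd = 156332/22 = 7106
lcm(7106, 6358) = 7106·6358/gcd = 45179948/374 = 120802
lcm(120802, 7106) = 120802·7106/gcd = 858419012/7106 = 120802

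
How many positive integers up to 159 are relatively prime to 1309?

1309 = 7·11·17. Inclusion–exclusion on these primes:
159 − ⌊159/7⌋ − ⌊159/11⌋ − ⌊159/17⌋ + ⌊159/77⌋ + ⌊159/119⌋ + ⌊159/187⌋ − ⌊159/1309⌋ = 117

117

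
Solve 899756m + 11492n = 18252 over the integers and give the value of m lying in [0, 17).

gcd(899756, 11492) = 676 (Euclid: 899756 = 78·11492 + 3380; 11492 = 3·3380 + 1352; 3380 = 2·1352 + 676; 1352 = 2·676 + 0), and 676 | 18252.
Extended Euclid: 899756·(7) + 11492·(-548) = 676. Scale by 27: m₀ = 189.
General solution m = m₀ + 17t; reducing mod 17 gives m = 2 (and n = -155).

2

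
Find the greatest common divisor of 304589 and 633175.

19

Euclid: 633175 = 2·304589 + 23997; 304589 = 12·23997 + 16625; 23997 = 1·16625 + 7372; 16625 = 2·7372 + 1881; 7372 = 3·1881 + 1729; 1881 = 1·1729 + 152; 1729 = 11·152 + 57; 152 = 2·57 + 38; 57 = 1·38 + 19; 38 = 2·19 + 0. Last nonzero remainder: 19.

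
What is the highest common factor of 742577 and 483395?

Euclid: 742577 = 1·483395 + 259182; 483395 = 1·259182 + 224213; 259182 = 1·224213 + 34969; 224213 = 6·34969 + 14399; 34969 = 2·14399 + 6171; 14399 = 2·6171 + 2057; 6171 = 3·2057 + 0. Last nonzero remainder: 2057.

2057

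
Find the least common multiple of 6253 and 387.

6253 = 13² · 37; 387 = 3² · 43
max exponents: 3² · 13² · 37 · 43 = 2419911

2419911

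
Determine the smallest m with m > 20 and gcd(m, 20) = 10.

30

20 = 10·2. Any m with gcd(m, 20) = 10 is a multiple of 10, say 10s, with s coprime to 2.
Need s > 20/10, so s ≥ 3. First s ≥ 3 with gcd(s, 2) = 1 is s = 3. Thus m = 10·3 = 30.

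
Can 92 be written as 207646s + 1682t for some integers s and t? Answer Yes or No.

By Bézout, 207646s + 1682t = 92 has integer solutions iff gcd(207646, 1682) | 92.
Euclid: 207646 = 123·1682 + 760; 1682 = 2·760 + 162; 760 = 4·162 + 112; 162 = 1·112 + 50; 112 = 2·50 + 12; 50 = 4·12 + 2; 12 = 6·2 + 0. gcd = 2; 92 mod 2 = 0. Yes.

Yes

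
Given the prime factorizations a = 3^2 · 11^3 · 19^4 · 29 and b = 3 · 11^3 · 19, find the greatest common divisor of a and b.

75867

min exponent per shared prime: 3 · 11^3 · 19 = 75867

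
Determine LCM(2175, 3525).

102225

gcd first: 3525 = 1·2175 + 1350; 2175 = 1·1350 + 825; 1350 = 1·825 + 525; 825 = 1·525 + 300; 525 = 1·300 + 225; 300 = 1·225 + 75; 225 = 3·75 + 0 → gcd = 75
lcm = 2175·3525/gcd = 7666875/75 = 102225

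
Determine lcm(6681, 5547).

12353169

gcd first: 6681 = 1·5547 + 1134; 5547 = 4·1134 + 1011; 1134 = 1·1011 + 123; 1011 = 8·123 + 27; 123 = 4·27 + 15; 27 = 1·15 + 12; 15 = 1·12 + 3; 12 = 4·3 + 0 → gcd = 3
lcm = 6681·5547/gcd = 37059507/3 = 12353169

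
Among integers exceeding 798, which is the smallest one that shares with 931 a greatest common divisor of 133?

1064

Multiples of 133 above 798: 133·7, 133·8, … . Need the cofactor coprime to 931/133 = 7.
Checking s = 7, 8, … the first with gcd(s, 7) = 1 is s = 8, giving 1064.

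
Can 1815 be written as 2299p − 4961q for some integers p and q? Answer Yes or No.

gcd(2299, 4961): 4961 = 2·2299 + 363; 2299 = 6·363 + 121; 363 = 3·121 + 0 → 121
121 divides 1815, so a solution exists.

Yes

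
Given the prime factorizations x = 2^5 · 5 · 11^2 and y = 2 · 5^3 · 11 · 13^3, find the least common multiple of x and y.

max exponent per prime: 2^5 · 5^3 · 11^2 · 13^3 = 1063348000

1063348000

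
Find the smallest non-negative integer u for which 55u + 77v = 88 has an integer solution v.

gcd(55, 77) = 11 (Euclid: 77 = 1·55 + 22; 55 = 2·22 + 11; 22 = 2·11 + 0), and 11 | 88.
Extended Euclid: 55·(3) + 77·(-2) = 11. Scale by 8: u₀ = 24.
General solution u = u₀ + 7t; reducing mod 7 gives u = 3 (and v = -1).

3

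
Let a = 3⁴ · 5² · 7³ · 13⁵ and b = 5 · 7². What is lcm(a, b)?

257890835475

max exponent per prime: 3⁴ · 5² · 7³ · 13⁵ = 257890835475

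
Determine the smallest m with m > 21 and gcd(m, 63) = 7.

28

63 = 7·9. Any m with gcd(m, 63) = 7 is a multiple of 7, say 7s, with s coprime to 9.
Need s > 21/7, so s ≥ 4. First s ≥ 4 with gcd(s, 9) = 1 is s = 4. Thus m = 7·4 = 28.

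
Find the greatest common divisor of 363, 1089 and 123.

gcd(363, 1089): 1089 = 3·363 + 0 → 363
gcd(363, 123): 363 = 2·123 + 117; 123 = 1·117 + 6; 117 = 19·6 + 3; 6 = 2·3 + 0 → 3

3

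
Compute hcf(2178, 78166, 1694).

2178 = 2 · 3² · 11²; 78166 = 2 · 11² · 17 · 19; 1694 = 2 · 7 · 11²
gcd takes min exponent of each prime: 2 · 11² = 242

242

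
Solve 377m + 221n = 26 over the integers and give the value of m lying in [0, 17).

Euclid: 377 = 1·221 + 156; 221 = 1·156 + 65; 156 = 2·65 + 26; 65 = 2·26 + 13; 26 = 2·13 + 0 → gcd = 13; 26 = 13·2.
Back-substitution yields 377·(-7) + 221·(12) = 13, so one solution is m = -7·2 = -14, n = 12·2 = 24.
Solutions in m differ by 221/13 = 17; the one in [0, 17) is -14 mod 17 = 3.

3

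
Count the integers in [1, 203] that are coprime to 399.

399 = 3·7·19. Inclusion–exclusion on these primes:
203 − ⌊203/3⌋ − ⌊203/7⌋ − ⌊203/19⌋ + ⌊203/21⌋ + ⌊203/57⌋ + ⌊203/133⌋ − ⌊203/399⌋ = 110

110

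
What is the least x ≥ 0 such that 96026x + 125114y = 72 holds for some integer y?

gcd(96026, 125114) = 2 (Euclid: 125114 = 1·96026 + 29088; 96026 = 3·29088 + 8762; 29088 = 3·8762 + 2802; 8762 = 3·2802 + 356; 2802 = 7·356 + 310; 356 = 1·310 + 46; 310 = 6·46 + 34; 46 = 1·34 + 12; 34 = 2·12 + 10; 12 = 1·10 + 2; 10 = 5·2 + 0), and 2 | 72.
Extended Euclid: 96026·(10895) + 125114·(-8362) = 2. Scale by 36: x₀ = 392220.
General solution x = x₀ + 62557t; reducing mod 62557 gives x = 16878 (and y = -12954).

16878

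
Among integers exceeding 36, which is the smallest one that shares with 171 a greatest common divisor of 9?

45

Multiples of 9 above 36: 9·5, 9·6, … . Need the cofactor coprime to 171/9 = 19.
Checking s = 5, 6, … the first with gcd(s, 19) = 1 is s = 5, giving 45.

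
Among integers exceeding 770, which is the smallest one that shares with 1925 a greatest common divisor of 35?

805

Multiples of 35 above 770: 35·23, 35·24, … . Need the cofactor coprime to 1925/35 = 55.
Checking s = 23, 24, … the first with gcd(s, 55) = 1 is s = 23, giving 805.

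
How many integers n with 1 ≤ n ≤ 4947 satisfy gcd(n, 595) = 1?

Prime factors of 595: 5, 7, 17. Count integers ≤ 4947 divisible by none of them.
By inclusion–exclusion: 4947 − ⌊4947/5⌋ − ⌊4947/7⌋ − ⌊4947/17⌋ + ⌊4947/35⌋ + ⌊4947/85⌋ + ⌊4947/119⌋ − ⌊4947/595⌋ = 3193.

3193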